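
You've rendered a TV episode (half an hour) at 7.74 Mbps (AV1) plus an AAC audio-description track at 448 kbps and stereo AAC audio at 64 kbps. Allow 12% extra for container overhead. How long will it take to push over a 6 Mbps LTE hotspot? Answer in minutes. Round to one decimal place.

46.2 minutes

30 min = 1800 s
Audio total: 448 + 64 = 512 kbps = 0.512 Mbps.
Total bitrate: 8.252 Mbps.
File: 8.252 Mbps × 1800 s = 14853.6 Mb.
With 12% container overhead: ×1.12. → 16636.0 Mb.
At 6 Mbps: 16636.0 / 6 = 2772.7 s ≈ 46.2 minutes.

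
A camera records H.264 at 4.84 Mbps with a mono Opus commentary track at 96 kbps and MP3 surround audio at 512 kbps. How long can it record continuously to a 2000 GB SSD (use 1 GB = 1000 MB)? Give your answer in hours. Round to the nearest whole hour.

Audio total: 96 + 512 = 608 kbps = 0.608 Mbps.
Total bitrate: 4.84 + 0.608 = 5.448 Mbps.
Capacity: 2000 GB = 16,000,000 Mb.
Recording time: 16,000,000 / 5.448 = 2,936,858 s ≈ 816 hours.

816 hours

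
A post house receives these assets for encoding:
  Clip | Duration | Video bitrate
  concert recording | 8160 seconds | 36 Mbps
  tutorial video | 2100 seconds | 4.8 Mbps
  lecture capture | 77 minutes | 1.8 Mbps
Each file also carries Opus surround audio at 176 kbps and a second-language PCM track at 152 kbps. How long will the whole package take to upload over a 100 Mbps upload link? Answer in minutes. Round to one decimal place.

52.8 minutes

Audio total: 176 + 152 = 328 kbps = 0.328 Mbps.
concert recording: 36.328 Mbps × 8160 s = 296436.5 Mb
tutorial video: 5.128 Mbps × 2100 s = 10768.8 Mb
lecture capture: 2.128 Mbps × 4620 s = 9831.4 Mb
Total: 317036.6 Mb = 39629.6 MB.
At 100 Mbps: 317036.6 / 100 = 3170 s ≈ 52.8 minutes.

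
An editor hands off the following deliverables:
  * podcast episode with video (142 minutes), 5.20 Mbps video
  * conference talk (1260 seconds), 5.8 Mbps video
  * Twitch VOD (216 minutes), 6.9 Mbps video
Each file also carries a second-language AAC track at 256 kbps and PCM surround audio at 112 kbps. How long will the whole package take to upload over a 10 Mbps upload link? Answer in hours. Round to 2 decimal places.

Audio total: 256 + 112 = 368 kbps = 0.368 Mbps.
podcast episode with video: 5.568 Mbps × 8520 s = 47439.4 Mb
conference talk: 6.168 Mbps × 1260 s = 7771.7 Mb
Twitch VOD: 7.268 Mbps × 12960 s = 94193.3 Mb
Total: 149404.3 Mb = 18675.5 MB.
At 10 Mbps: 149404.3 / 10 = 14940 s ≈ 4.15 hours.

4.15 hours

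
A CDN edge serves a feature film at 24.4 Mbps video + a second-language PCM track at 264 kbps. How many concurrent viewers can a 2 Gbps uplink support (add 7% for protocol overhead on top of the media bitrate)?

Audio: 264 kbps = 0.264 Mbps.
Per-viewer media rate: 24.664 Mbps.
On the wire with 7% overhead: 26.390 Mbps.
2 Gbps = 2,000 Mbps; 2,000 / 26.390 = 75.78 → 75 viewers.

75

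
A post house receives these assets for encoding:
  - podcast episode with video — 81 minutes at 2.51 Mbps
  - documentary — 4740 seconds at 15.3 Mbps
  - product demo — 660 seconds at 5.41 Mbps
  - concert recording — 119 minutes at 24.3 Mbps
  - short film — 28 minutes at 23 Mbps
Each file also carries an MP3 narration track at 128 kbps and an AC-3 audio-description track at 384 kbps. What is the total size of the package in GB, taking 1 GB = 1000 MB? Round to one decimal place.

38.8 GB

Audio total: 128 + 384 = 512 kbps = 0.512 Mbps.
podcast episode with video: 3.022 Mbps × 4860 s = 14686.9 Mb
documentary: 15.812 Mbps × 4740 s = 74948.9 Mb
product demo: 5.922 Mbps × 660 s = 3908.5 Mb
concert recording: 24.812 Mbps × 7140 s = 177157.7 Mb
short film: 23.512 Mbps × 1680 s = 39500.2 Mb
Total: 310202.2 Mb = 38775.3 MB.
= 38.78 GB.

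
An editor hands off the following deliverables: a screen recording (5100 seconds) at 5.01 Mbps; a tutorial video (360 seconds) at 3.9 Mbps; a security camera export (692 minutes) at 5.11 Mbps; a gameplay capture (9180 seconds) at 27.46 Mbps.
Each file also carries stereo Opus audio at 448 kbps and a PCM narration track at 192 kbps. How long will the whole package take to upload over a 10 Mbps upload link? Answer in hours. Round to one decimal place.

Audio total: 448 + 192 = 640 kbps = 0.640 Mbps.
screen recording: 5.650 Mbps × 5100 s = 28815.0 Mb
tutorial video: 4.540 Mbps × 360 s = 1634.4 Mb
security camera export: 5.750 Mbps × 41520 s = 238740.0 Mb
gameplay capture: 28.100 Mbps × 9180 s = 257958.0 Mb
Total: 527147.4 Mb = 65893.4 MB.
At 10 Mbps: 527147.4 / 10 = 52715 s ≈ 14.6 hours.

14.6 hours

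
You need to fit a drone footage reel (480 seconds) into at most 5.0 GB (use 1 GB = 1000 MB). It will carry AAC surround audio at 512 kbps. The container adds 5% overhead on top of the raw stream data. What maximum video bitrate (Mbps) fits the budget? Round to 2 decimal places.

78.85 Mbps

Budget: 5.0 GB = 40000.0 Mb.
Stream payload after overhead: 40000.0 / 1.05 = 38095.2 Mb.
Total bitrate budget: 38095.2 Mb / 480 s = 79.365 Mbps.
Audio: 512 kbps = 0.512 Mbps.
Video: 79.365 − 0.512 = 78.853 Mbps.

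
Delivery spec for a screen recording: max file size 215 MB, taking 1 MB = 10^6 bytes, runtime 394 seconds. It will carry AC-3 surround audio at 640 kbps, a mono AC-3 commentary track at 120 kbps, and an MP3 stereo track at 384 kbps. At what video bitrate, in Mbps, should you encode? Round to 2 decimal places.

Budget: 215 MB = 1720.0 Mb.
Total bitrate budget: 1720.0 Mb / 394 s = 4.365 Mbps.
Audio total: 640 + 120 + 384 = 1144 kbps = 1.144 Mbps.
Video: 4.365 − 1.144 = 3.221 Mbps.

3.22 Mbps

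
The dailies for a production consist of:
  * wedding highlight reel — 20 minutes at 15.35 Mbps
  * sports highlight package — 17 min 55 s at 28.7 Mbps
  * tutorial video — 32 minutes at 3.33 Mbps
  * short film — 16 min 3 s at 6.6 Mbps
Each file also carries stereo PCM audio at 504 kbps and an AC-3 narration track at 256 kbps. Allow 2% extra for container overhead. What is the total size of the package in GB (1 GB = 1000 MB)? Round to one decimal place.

Audio total: 504 + 256 = 760 kbps = 0.760 Mbps.
wedding highlight reel: 16.110 Mbps × 1200 s × 1.02 = 19718.6 Mb
sports highlight package: 29.460 Mbps × 1075 s × 1.02 = 32302.9 Mb
tutorial video: 4.090 Mbps × 1920 s × 1.02 = 8009.9 Mb
short film: 7.360 Mbps × 963 s × 1.02 = 7229.4 Mb
Total: 67260.8 Mb = 8407.6 MB.
= 8.408 GB.

8.4 GB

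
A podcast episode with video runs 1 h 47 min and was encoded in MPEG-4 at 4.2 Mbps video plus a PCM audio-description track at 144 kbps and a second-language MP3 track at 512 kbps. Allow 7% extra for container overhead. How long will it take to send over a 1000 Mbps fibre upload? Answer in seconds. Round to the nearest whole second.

33 seconds

1 h 47 min = 107 min = 6420 s
Audio total: 144 + 512 = 656 kbps = 0.656 Mbps.
Total bitrate: 4.856 Mbps.
File: 4.856 Mbps × 6420 s = 31175.5 Mb.
With 7% container overhead: ×1.07. → 33357.8 Mb.
At 1000 Mbps: 33357.8 / 1000 = 33.4 s ≈ 33.4 seconds.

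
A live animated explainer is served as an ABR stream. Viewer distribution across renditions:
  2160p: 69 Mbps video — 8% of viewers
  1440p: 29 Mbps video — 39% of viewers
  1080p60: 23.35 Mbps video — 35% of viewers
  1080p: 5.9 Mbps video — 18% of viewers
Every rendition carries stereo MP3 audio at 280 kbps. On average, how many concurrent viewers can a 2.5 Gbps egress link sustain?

94

Audio: 280 kbps = 0.280 Mbps.
Average per-viewer bitrate: 0.08×69.280 + 0.39×29.280 + 0.35×23.630 + 0.18×6.180 = 26.345 Mbps.
2.5 Gbps = 2,500 Mbps; 2,500 / 26.345 = 94.90 → 94.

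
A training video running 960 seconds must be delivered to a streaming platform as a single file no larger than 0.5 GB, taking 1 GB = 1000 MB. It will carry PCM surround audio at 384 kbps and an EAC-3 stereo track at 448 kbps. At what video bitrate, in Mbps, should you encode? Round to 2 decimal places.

3.33 Mbps

Budget: 0.5 GB = 4000.0 Mb.
Total bitrate budget: 4000.0 Mb / 960 s = 4.167 Mbps.
Audio total: 384 + 448 = 832 kbps = 0.832 Mbps.
Video: 4.167 − 0.832 = 3.335 Mbps.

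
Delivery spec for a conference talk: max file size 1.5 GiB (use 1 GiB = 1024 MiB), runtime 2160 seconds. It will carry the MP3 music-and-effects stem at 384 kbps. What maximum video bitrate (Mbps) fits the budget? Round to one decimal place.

Budget: 1.5 GiB = 12884.9 Mb.
Total bitrate budget: 12884.9 Mb / 2160 s = 5.965 Mbps.
Audio: 384 kbps = 0.384 Mbps.
Video: 5.965 − 0.384 = 5.581 Mbps.

5.6 Mbps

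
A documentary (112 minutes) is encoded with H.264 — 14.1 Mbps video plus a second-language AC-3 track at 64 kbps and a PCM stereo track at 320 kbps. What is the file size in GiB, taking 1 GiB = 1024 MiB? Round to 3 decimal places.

112 min = 6720 s
Audio total: 64 + 320 = 384 kbps = 0.384 Mbps.
Total bitrate: 14.1 + 0.384 = 14.484 Mbps.
Stream data: 14.484 Mbps × 6720 s = 97332.5 Mb.
97,332 Mb = 12,166,560,000 bytes ÷ 1,073,741,824 = 11.33 GiB.

11.331 GiB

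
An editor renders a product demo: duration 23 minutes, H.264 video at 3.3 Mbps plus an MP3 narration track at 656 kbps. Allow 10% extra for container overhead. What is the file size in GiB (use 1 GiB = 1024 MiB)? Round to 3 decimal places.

0.699 GiB

23 min = 1380 s
Audio: 656 kbps = 0.656 Mbps.
Total bitrate: 3.3 + 0.656 = 3.956 Mbps.
Stream data: 3.956 Mbps × 1380 s = 5459.3 Mb.
With 10% container overhead: ×1.10.
6,005 Mb = 750,651,000 bytes ÷ 1,073,741,824 = 0.6991 GiB.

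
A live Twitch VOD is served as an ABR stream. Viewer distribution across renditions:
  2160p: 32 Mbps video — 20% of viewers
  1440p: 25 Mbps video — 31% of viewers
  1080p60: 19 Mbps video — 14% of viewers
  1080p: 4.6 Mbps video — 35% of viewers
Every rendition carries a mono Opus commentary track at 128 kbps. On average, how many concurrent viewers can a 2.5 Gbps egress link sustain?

Audio: 128 kbps = 0.128 Mbps.
Average per-viewer bitrate: 0.20×32.128 + 0.31×25.128 + 0.14×19.128 + 0.35×4.728 = 18.548 Mbps.
2.5 Gbps = 2,500 Mbps; 2,500 / 18.548 = 134.79 → 134.

134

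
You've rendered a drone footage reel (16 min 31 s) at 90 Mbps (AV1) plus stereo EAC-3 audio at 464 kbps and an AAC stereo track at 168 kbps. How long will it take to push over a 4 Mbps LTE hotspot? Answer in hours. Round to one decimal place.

16 min 31 s = 991 s
Audio total: 464 + 168 = 632 kbps = 0.632 Mbps.
Total bitrate: 90.632 Mbps.
File: 90.632 Mbps × 991 s = 89816.3 Mb.
At 4 Mbps: 89816.3 / 4 = 22454.1 s ≈ 6.24 hours.

6.2 hours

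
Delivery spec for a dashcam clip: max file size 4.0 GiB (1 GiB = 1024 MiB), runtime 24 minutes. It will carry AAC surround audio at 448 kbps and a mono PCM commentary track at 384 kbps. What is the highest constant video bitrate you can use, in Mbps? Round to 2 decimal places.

Budget: 4.0 GiB = 34359.7 Mb.
24 min = 1440 s
Total bitrate budget: 34359.7 Mb / 1440 s = 23.861 Mbps.
Audio total: 448 + 384 = 832 kbps = 0.832 Mbps.
Video: 23.861 − 0.832 = 23.029 Mbps.

23.03 Mbps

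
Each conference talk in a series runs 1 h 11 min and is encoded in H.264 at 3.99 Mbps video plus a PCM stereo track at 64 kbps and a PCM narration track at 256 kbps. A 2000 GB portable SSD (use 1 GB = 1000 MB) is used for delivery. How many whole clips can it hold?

871

1 h 11 min = 71 min = 4260 s
Audio total: 64 + 256 = 320 kbps = 0.320 Mbps.
Total bitrate: 4.310 Mbps.
Per item: 4.310 Mbps × 4260 s = 18,361 Mb = 2,295 MB.
Capacity: 2000 GB = 16,000,000 Mb; 871.43 items → 871 complete.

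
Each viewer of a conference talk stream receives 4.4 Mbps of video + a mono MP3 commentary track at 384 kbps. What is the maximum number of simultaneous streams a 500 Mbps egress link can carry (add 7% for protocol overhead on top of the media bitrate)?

97

Audio: 384 kbps = 0.384 Mbps.
Per-viewer media rate: 4.784 Mbps.
On the wire with 7% overhead: 5.119 Mbps.
500 Mbps = 500.0 Mbps; 500.0 / 5.119 = 97.68 → 97 viewers.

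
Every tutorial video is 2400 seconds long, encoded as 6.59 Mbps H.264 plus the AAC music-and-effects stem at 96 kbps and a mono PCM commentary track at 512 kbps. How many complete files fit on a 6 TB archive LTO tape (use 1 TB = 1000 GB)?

Audio total: 96 + 512 = 608 kbps = 0.608 Mbps.
Total bitrate: 7.198 Mbps.
Per item: 7.198 Mbps × 2400 s = 17,275 Mb = 2,159 MB.
Capacity: 6 TB = 48,000,000 Mb; 2778.55 items → 2778 complete.

2778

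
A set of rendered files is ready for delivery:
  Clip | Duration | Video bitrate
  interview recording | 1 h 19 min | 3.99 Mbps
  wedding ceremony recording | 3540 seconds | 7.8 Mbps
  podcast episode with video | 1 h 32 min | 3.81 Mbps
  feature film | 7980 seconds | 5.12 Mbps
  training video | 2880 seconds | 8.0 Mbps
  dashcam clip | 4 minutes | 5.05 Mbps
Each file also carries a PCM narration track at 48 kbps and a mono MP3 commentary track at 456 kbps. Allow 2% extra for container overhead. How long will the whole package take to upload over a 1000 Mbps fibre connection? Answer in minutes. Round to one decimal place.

2.5 minutes

Audio total: 48 + 456 = 504 kbps = 0.504 Mbps.
interview recording: 4.494 Mbps × 4740 s × 1.02 = 21727.6 Mb
wedding ceremony recording: 8.304 Mbps × 3540 s × 1.02 = 29984.1 Mb
podcast episode with video: 4.314 Mbps × 5520 s × 1.02 = 24289.5 Mb
feature film: 5.624 Mbps × 7980 s × 1.02 = 45777.1 Mb
training video: 8.504 Mbps × 2880 s × 1.02 = 24981.4 Mb
dashcam clip: 5.554 Mbps × 240 s × 1.02 = 1359.6 Mb
Total: 148119.3 Mb = 18514.9 MB.
At 1000 Mbps: 148119.3 / 1000 = 148 s ≈ 2.47 minutes.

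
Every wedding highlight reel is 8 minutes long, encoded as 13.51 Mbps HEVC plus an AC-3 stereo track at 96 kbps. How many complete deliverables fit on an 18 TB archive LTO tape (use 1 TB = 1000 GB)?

22049

8 min = 480 s
Audio: 96 kbps = 0.096 Mbps.
Total bitrate: 13.606 Mbps.
Per item: 13.606 Mbps × 480 s = 6,531 Mb = 816.4 MB.
Capacity: 18 TB = 144,000,000 Mb; 22049.10 items → 22049 complete.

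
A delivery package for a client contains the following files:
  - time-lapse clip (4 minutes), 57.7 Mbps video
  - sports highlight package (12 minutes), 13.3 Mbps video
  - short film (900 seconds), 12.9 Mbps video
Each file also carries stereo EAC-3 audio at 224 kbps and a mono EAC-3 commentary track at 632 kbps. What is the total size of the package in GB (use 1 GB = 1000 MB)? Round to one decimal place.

4.6 GB

Audio total: 224 + 632 = 856 kbps = 0.856 Mbps.
time-lapse clip: 58.556 Mbps × 240 s = 14053.4 Mb
sports highlight package: 14.156 Mbps × 720 s = 10192.3 Mb
short film: 13.756 Mbps × 900 s = 12380.4 Mb
Total: 36626.2 Mb = 4578.3 MB.
= 4.578 GB.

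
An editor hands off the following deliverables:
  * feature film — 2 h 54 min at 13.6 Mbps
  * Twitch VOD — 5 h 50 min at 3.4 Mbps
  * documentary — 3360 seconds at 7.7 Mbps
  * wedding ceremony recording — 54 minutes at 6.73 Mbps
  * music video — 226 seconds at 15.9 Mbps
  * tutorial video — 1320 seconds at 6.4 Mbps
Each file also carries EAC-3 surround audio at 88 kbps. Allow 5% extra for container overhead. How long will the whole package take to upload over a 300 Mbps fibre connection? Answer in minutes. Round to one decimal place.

Audio: 88 kbps = 0.088 Mbps.
feature film: 13.688 Mbps × 10440 s × 1.05 = 150047.9 Mb
Twitch VOD: 3.488 Mbps × 21000 s × 1.05 = 76910.4 Mb
documentary: 7.788 Mbps × 3360 s × 1.05 = 27476.1 Mb
wedding ceremony recording: 6.818 Mbps × 3240 s × 1.05 = 23194.8 Mb
music video: 15.988 Mbps × 226 s × 1.05 = 3794.0 Mb
tutorial video: 6.488 Mbps × 1320 s × 1.05 = 8992.4 Mb
Total: 290415.5 Mb = 36301.9 MB.
At 300 Mbps: 290415.5 / 300 = 968 s ≈ 16.1 minutes.

16.1 minutes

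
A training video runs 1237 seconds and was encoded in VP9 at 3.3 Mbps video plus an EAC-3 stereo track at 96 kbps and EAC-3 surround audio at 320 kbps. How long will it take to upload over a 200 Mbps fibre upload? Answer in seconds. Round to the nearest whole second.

23 seconds

Audio total: 96 + 320 = 416 kbps = 0.416 Mbps.
Total bitrate: 3.716 Mbps.
File: 3.716 Mbps × 1237 s = 4596.7 Mb.
At 200 Mbps: 4596.7 / 200 = 23.0 s ≈ 23 seconds.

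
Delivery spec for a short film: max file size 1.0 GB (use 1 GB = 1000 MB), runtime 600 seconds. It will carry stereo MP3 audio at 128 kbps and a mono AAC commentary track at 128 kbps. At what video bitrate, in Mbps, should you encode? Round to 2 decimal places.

13.08 Mbps

Budget: 1.0 GB = 8000.0 Mb.
Total bitrate budget: 8000.0 Mb / 600 s = 13.333 Mbps.
Audio total: 128 + 128 = 256 kbps = 0.256 Mbps.
Video: 13.333 − 0.256 = 13.077 Mbps.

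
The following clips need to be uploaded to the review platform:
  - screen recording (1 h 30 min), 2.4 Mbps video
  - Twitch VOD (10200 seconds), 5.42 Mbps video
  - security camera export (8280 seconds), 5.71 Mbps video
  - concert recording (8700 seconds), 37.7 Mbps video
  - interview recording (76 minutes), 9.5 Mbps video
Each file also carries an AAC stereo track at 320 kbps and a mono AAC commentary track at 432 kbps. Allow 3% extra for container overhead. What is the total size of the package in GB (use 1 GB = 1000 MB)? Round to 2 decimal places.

Audio total: 320 + 432 = 752 kbps = 0.752 Mbps.
screen recording: 3.152 Mbps × 5400 s × 1.03 = 17531.4 Mb
Twitch VOD: 6.172 Mbps × 10200 s × 1.03 = 64843.0 Mb
security camera export: 6.462 Mbps × 8280 s × 1.03 = 55110.5 Mb
concert recording: 38.452 Mbps × 8700 s × 1.03 = 344568.4 Mb
interview recording: 10.252 Mbps × 4560 s × 1.03 = 48151.6 Mb
Total: 530204.9 Mb = 66275.6 MB.
= 66.28 GB.

66.28 GB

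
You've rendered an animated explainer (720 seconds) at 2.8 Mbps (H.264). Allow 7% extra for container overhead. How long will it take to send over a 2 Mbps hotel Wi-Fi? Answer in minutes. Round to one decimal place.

File: 2.800 Mbps × 720 s = 2016.0 Mb.
With 7% container overhead: ×1.07. → 2157.1 Mb.
At 2 Mbps: 2157.1 / 2 = 1078.6 s ≈ 18 minutes.

18.0 minutes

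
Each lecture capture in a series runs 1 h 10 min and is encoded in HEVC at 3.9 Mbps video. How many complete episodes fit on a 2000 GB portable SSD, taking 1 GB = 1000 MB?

976

1 h 10 min = 70 min = 4200 s
Per item: 3.900 Mbps × 4200 s = 16,380 Mb = 2,048 MB.
Capacity: 2000 GB = 16,000,000 Mb; 976.80 items → 976 complete.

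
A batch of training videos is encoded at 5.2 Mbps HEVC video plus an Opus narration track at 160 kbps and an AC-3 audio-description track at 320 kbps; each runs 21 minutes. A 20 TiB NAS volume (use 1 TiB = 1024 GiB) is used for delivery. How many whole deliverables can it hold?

24581

21 min = 1260 s
Audio total: 160 + 320 = 480 kbps = 0.480 Mbps.
Total bitrate: 5.680 Mbps.
Per item: 5.680 Mbps × 1260 s = 7,157 Mb = 894.6 MB.
Capacity: 20 TiB = 175,921,860 Mb; 24581.08 items → 24581 complete.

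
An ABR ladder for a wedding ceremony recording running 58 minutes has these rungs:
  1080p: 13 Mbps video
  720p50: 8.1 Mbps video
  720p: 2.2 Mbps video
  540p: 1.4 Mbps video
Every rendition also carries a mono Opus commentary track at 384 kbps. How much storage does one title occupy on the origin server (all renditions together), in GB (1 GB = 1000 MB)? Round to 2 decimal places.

58 min = 3480 s
Audio: 384 kbps = 0.384 Mbps.
Sum of rendition bitrates: (13+0.384) + (8.1+0.384) + (2.2+0.384) + (1.4+0.384) = 26.236 Mbps.
× 3480 s = 91,301 Mb = 11,413 MB = 11.41 GB.

11.41 GB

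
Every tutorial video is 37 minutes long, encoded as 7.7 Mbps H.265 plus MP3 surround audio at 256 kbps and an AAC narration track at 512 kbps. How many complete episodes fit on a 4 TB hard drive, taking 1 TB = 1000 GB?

1702

37 min = 2220 s
Audio total: 256 + 512 = 768 kbps = 0.768 Mbps.
Total bitrate: 8.468 Mbps.
Per item: 8.468 Mbps × 2220 s = 18,799 Mb = 2,350 MB.
Capacity: 4 TB = 32,000,000 Mb; 1702.22 items → 1702 complete.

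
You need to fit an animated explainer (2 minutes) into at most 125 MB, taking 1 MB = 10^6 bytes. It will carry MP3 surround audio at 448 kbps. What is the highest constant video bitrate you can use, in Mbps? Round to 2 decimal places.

Budget: 125 MB = 1000.0 Mb.
2 min = 120 s
Total bitrate budget: 1000.0 Mb / 120 s = 8.333 Mbps.
Audio: 448 kbps = 0.448 Mbps.
Video: 8.333 − 0.448 = 7.885 Mbps.

7.89 Mbps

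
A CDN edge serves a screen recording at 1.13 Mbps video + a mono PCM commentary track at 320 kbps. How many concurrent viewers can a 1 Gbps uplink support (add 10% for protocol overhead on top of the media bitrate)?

626

Audio: 320 kbps = 0.320 Mbps.
Per-viewer media rate: 1.450 Mbps.
On the wire with 10% overhead: 1.595 Mbps.
1 Gbps = 1,000 Mbps; 1,000 / 1.595 = 626.96 → 626 viewers.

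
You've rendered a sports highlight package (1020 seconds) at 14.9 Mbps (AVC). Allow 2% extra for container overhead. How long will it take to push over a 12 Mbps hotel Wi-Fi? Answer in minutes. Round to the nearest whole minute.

22 minutes

File: 14.900 Mbps × 1020 s = 15198.0 Mb.
With 2% container overhead: ×1.02. → 15502.0 Mb.
At 12 Mbps: 15502.0 / 12 = 1291.8 s ≈ 21.5 minutes.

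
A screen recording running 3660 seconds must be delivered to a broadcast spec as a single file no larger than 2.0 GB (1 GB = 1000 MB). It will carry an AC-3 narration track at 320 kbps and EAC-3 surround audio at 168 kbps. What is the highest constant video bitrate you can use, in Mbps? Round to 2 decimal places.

3.88 Mbps

Budget: 2.0 GB = 16000.0 Mb.
Total bitrate budget: 16000.0 Mb / 3660 s = 4.372 Mbps.
Audio total: 320 + 168 = 488 kbps = 0.488 Mbps.
Video: 4.372 − 0.488 = 3.884 Mbps.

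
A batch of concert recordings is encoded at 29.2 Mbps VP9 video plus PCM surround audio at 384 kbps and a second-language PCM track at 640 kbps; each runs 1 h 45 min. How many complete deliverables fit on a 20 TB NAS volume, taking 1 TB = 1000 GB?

1 h 45 min = 105 min = 6300 s
Audio total: 384 + 640 = 1024 kbps = 1.024 Mbps.
Total bitrate: 30.224 Mbps.
Per item: 30.224 Mbps × 6300 s = 190,411 Mb = 23,801 MB.
Capacity: 20 TB = 160,000,000 Mb; 840.29 items → 840 complete.

840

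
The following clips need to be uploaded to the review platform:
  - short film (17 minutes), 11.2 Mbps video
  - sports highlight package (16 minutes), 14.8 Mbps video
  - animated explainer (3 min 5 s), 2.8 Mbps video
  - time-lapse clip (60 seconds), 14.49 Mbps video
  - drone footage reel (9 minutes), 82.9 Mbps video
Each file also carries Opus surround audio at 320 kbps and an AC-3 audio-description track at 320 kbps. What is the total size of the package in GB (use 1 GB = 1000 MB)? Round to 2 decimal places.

Audio total: 320 + 320 = 640 kbps = 0.640 Mbps.
short film: 11.840 Mbps × 1020 s = 12076.8 Mb
sports highlight package: 15.440 Mbps × 960 s = 14822.4 Mb
animated explainer: 3.440 Mbps × 185 s = 636.4 Mb
time-lapse clip: 15.130 Mbps × 60 s = 907.8 Mb
drone footage reel: 83.540 Mbps × 540 s = 45111.6 Mb
Total: 73555.0 Mb = 9194.4 MB.
= 9.194 GB.

9.19 GB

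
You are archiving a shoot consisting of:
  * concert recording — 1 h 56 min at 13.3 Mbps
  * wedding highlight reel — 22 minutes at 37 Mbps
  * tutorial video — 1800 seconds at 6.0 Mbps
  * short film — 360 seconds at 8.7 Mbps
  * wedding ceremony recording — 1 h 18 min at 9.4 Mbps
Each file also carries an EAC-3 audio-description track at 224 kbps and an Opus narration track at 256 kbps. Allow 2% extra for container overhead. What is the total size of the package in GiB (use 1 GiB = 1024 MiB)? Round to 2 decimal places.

24.53 GiB

Audio total: 224 + 256 = 480 kbps = 0.480 Mbps.
concert recording: 13.780 Mbps × 6960 s × 1.02 = 97827.0 Mb
wedding highlight reel: 37.480 Mbps × 1320 s × 1.02 = 50463.1 Mb
tutorial video: 6.480 Mbps × 1800 s × 1.02 = 11897.3 Mb
short film: 9.180 Mbps × 360 s × 1.02 = 3370.9 Mb
wedding ceremony recording: 9.880 Mbps × 4680 s × 1.02 = 47163.2 Mb
Total: 210721.4 Mb = 26340.2 MB.
= 24.53 GiB.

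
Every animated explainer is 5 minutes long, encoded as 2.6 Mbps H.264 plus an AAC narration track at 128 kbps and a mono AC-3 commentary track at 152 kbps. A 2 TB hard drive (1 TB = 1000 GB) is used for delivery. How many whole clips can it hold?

18518

5 min = 300 s
Audio total: 128 + 152 = 280 kbps = 0.280 Mbps.
Total bitrate: 2.880 Mbps.
Per item: 2.880 Mbps × 300 s = 864.0 Mb = 108.0 MB.
Capacity: 2 TB = 16,000,000 Mb; 18518.52 items → 18518 complete.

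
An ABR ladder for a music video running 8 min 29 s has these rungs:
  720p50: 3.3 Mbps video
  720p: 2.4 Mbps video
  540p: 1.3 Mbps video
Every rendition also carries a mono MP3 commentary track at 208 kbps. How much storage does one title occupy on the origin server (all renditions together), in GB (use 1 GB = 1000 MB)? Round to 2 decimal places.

8 min 29 s = 509 s
Audio: 208 kbps = 0.208 Mbps.
Sum of rendition bitrates: (3.3+0.208) + (2.4+0.208) + (1.3+0.208) = 7.624 Mbps.
× 509 s = 3,881 Mb = 485.1 MB = 0.4851 GB.

0.49 GB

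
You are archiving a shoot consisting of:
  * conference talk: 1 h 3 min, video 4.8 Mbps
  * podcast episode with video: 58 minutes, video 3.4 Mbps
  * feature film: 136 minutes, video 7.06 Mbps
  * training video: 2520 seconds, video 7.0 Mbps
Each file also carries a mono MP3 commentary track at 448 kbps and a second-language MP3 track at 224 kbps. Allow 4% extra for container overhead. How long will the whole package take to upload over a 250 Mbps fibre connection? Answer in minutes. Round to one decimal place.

Audio total: 448 + 224 = 672 kbps = 0.672 Mbps.
conference talk: 5.472 Mbps × 3780 s × 1.04 = 21511.5 Mb
podcast episode with video: 4.072 Mbps × 3480 s × 1.04 = 14737.4 Mb
feature film: 7.732 Mbps × 8160 s × 1.04 = 65616.8 Mb
training video: 7.672 Mbps × 2520 s × 1.04 = 20106.8 Mb
Total: 121972.5 Mb = 15246.6 MB.
At 250 Mbps: 121972.5 / 250 = 488 s ≈ 8.13 minutes.

8.1 minutes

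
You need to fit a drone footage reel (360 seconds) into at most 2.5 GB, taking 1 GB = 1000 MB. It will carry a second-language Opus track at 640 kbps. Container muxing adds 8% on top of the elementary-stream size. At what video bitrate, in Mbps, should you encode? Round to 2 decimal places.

50.80 Mbps

Budget: 2.5 GB = 20000.0 Mb.
Stream payload after overhead: 20000.0 / 1.08 = 18518.5 Mb.
Total bitrate budget: 18518.5 Mb / 360 s = 51.440 Mbps.
Audio: 640 kbps = 0.640 Mbps.
Video: 51.440 − 0.640 = 50.800 Mbps.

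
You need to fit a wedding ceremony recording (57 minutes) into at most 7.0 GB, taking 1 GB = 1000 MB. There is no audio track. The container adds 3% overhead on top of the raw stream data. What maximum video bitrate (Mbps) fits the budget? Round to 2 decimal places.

15.90 Mbps

Budget: 7.0 GB = 56000.0 Mb.
Stream payload after overhead: 56000.0 / 1.03 = 54368.9 Mb.
57 min = 3420 s
Total bitrate budget: 54368.9 Mb / 3420 s = 15.897 Mbps.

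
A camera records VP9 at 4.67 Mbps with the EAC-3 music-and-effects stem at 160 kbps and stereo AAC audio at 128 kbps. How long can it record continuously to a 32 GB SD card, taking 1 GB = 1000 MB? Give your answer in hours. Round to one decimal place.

Audio total: 160 + 128 = 288 kbps = 0.288 Mbps.
Total bitrate: 4.67 + 0.288 = 4.958 Mbps.
Capacity: 32 GB = 256,000 Mb.
Recording time: 256,000 / 4.958 = 51,634 s ≈ 14.3 hours.

14.3 hours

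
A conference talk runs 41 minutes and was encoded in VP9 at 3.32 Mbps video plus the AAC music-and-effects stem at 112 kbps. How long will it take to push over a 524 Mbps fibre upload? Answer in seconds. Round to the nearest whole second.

16 seconds

41 min = 2460 s
Audio: 112 kbps = 0.112 Mbps.
Total bitrate: 3.432 Mbps.
File: 3.432 Mbps × 2460 s = 8442.7 Mb.
At 524 Mbps: 8442.7 / 524 = 16.1 s ≈ 16.1 seconds.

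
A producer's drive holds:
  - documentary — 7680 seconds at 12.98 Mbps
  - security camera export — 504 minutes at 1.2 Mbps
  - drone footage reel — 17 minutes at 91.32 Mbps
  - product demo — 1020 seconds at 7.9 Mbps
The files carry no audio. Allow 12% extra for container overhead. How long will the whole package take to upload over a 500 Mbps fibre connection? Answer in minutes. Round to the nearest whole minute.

documentary: 12.980 Mbps × 7680 s × 1.12 = 111648.8 Mb
security camera export: 1.200 Mbps × 30240 s × 1.12 = 40642.6 Mb
drone footage reel: 91.320 Mbps × 1020 s × 1.12 = 104324.0 Mb
product demo: 7.900 Mbps × 1020 s × 1.12 = 9025.0 Mb
Total: 265640.3 Mb = 33205.0 MB.
At 500 Mbps: 265640.3 / 500 = 531 s ≈ 8.85 minutes.

9 minutes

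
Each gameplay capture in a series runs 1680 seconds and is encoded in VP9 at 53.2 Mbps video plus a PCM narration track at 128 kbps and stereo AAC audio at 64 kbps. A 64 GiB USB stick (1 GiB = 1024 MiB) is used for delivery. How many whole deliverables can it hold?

Audio total: 128 + 64 = 192 kbps = 0.192 Mbps.
Total bitrate: 53.392 Mbps.
Per item: 53.392 Mbps × 1680 s = 89,699 Mb = 11,212 MB.
Capacity: 64 GiB = 549,756 Mb; 6.13 items → 6 complete.

6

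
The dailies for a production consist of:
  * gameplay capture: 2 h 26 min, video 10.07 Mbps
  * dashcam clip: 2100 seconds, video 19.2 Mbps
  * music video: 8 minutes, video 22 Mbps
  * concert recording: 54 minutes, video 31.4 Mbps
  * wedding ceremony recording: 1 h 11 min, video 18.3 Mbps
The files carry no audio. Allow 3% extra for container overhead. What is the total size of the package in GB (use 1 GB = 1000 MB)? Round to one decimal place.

gameplay capture: 10.070 Mbps × 8760 s × 1.03 = 90859.6 Mb
dashcam clip: 19.200 Mbps × 2100 s × 1.03 = 41529.6 Mb
music video: 22.000 Mbps × 480 s × 1.03 = 10876.8 Mb
concert recording: 31.400 Mbps × 3240 s × 1.03 = 104788.1 Mb
wedding ceremony recording: 18.300 Mbps × 4260 s × 1.03 = 80296.7 Mb
Total: 328350.8 Mb = 41043.9 MB.
= 41.04 GB.

41.0 GB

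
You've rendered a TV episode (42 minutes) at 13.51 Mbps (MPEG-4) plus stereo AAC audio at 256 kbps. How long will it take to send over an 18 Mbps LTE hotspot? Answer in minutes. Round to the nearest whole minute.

32 minutes

42 min = 2520 s
Audio: 256 kbps = 0.256 Mbps.
Total bitrate: 13.766 Mbps.
File: 13.766 Mbps × 2520 s = 34690.3 Mb.
At 18 Mbps: 34690.3 / 18 = 1927.2 s ≈ 32.1 minutes.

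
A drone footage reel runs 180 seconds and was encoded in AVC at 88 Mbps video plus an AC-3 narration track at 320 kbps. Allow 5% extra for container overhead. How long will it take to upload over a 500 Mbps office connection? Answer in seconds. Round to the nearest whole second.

33 seconds

Audio: 320 kbps = 0.320 Mbps.
Total bitrate: 88.320 Mbps.
File: 88.320 Mbps × 180 s = 15897.6 Mb.
With 5% container overhead: ×1.05. → 16692.5 Mb.
At 500 Mbps: 16692.5 / 500 = 33.4 s ≈ 33.4 seconds.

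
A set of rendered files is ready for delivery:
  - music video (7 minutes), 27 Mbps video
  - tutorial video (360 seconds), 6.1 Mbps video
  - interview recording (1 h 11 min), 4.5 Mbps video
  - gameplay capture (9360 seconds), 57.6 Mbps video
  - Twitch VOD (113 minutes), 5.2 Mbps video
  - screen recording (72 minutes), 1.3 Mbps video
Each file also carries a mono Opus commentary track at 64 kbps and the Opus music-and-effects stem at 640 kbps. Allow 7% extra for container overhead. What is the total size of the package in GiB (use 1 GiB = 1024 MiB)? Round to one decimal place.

Audio total: 64 + 640 = 704 kbps = 0.704 Mbps.
music video: 27.704 Mbps × 420 s × 1.07 = 12450.2 Mb
tutorial video: 6.804 Mbps × 360 s × 1.07 = 2620.9 Mb
interview recording: 5.204 Mbps × 4260 s × 1.07 = 23720.9 Mb
gameplay capture: 58.304 Mbps × 9360 s × 1.07 = 583926.2 Mb
Twitch VOD: 5.904 Mbps × 6780 s × 1.07 = 42831.2 Mb
screen recording: 2.004 Mbps × 4320 s × 1.07 = 9263.3 Mb
Total: 674812.6 Mb = 84351.6 MB.
= 78.56 GiB.

78.6 GiB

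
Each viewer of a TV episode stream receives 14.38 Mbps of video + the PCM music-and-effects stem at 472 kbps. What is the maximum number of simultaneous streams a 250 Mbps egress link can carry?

16

Audio: 472 kbps = 0.472 Mbps.
Per-viewer media rate: 14.852 Mbps.
250 Mbps = 250.0 Mbps; 250.0 / 14.852 = 16.83 → 16 viewers.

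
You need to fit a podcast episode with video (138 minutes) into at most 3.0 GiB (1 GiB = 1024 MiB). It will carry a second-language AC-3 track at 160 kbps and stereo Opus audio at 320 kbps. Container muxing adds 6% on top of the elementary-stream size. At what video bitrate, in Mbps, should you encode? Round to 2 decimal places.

2.46 Mbps

Budget: 3.0 GiB = 25769.8 Mb.
Stream payload after overhead: 25769.8 / 1.06 = 24311.1 Mb.
138 min = 8280 s
Total bitrate budget: 24311.1 Mb / 8280 s = 2.936 Mbps.
Audio total: 160 + 320 = 480 kbps = 0.480 Mbps.
Video: 2.936 − 0.480 = 2.456 Mbps.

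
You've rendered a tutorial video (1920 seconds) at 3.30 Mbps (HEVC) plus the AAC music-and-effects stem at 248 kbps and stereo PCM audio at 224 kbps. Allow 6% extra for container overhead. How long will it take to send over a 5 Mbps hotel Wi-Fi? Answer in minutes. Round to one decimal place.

25.6 minutes

Audio total: 248 + 224 = 472 kbps = 0.472 Mbps.
Total bitrate: 3.772 Mbps.
File: 3.772 Mbps × 1920 s = 7242.2 Mb.
With 6% container overhead: ×1.06. → 7676.8 Mb.
At 5 Mbps: 7676.8 / 5 = 1535.4 s ≈ 25.6 minutes.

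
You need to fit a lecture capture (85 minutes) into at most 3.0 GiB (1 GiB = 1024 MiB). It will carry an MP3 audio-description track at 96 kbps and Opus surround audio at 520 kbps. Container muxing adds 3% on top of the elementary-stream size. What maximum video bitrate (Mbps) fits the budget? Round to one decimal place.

4.3 Mbps

Budget: 3.0 GiB = 25769.8 Mb.
Stream payload after overhead: 25769.8 / 1.03 = 25019.2 Mb.
85 min = 5100 s
Total bitrate budget: 25019.2 Mb / 5100 s = 4.906 Mbps.
Audio total: 96 + 520 = 616 kbps = 0.616 Mbps.
Video: 4.906 − 0.616 = 4.290 Mbps.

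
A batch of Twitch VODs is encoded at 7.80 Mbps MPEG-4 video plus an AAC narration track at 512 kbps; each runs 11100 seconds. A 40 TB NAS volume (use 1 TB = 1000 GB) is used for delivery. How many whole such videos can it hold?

3468

Audio: 512 kbps = 0.512 Mbps.
Total bitrate: 8.312 Mbps.
Per item: 8.312 Mbps × 11100 s = 92,263 Mb = 11,533 MB.
Capacity: 40 TB = 320,000,000 Mb; 3468.34 items → 3468 complete.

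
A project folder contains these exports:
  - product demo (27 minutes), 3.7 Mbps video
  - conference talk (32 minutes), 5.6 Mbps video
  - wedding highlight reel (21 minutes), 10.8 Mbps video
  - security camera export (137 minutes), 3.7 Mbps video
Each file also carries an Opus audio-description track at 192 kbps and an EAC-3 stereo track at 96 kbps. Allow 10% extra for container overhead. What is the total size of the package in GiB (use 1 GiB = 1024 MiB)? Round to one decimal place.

8.3 GiB

Audio total: 192 + 96 = 288 kbps = 0.288 Mbps.
product demo: 3.988 Mbps × 1620 s × 1.10 = 7106.6 Mb
conference talk: 5.888 Mbps × 1920 s × 1.10 = 12435.5 Mb
wedding highlight reel: 11.088 Mbps × 1260 s × 1.10 = 15368.0 Mb
security camera export: 3.988 Mbps × 8220 s × 1.10 = 36059.5 Mb
Total: 70969.5 Mb = 8871.2 MB.
= 8.262 GiB.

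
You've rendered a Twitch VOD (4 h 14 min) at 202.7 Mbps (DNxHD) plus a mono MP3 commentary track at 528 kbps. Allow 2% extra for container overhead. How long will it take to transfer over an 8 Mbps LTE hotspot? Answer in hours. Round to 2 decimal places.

4 h 14 min = 254 min = 15240 s
Audio: 528 kbps = 0.528 Mbps.
Total bitrate: 203.228 Mbps.
File: 203.228 Mbps × 15240 s = 3097194.7 Mb.
With 2% container overhead: ×1.02. → 3159138.6 Mb.
At 8 Mbps: 3159138.6 / 8 = 394892.3 s ≈ 110 hours.

109.69 hours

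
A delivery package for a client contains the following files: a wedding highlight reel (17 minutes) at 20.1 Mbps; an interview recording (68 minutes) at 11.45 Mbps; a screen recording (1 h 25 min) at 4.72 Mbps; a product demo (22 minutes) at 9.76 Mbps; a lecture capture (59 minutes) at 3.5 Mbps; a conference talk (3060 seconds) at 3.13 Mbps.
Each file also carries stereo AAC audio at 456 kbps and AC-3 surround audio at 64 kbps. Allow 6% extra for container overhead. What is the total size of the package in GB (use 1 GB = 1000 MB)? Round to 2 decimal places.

17.96 GB

Audio total: 456 + 64 = 520 kbps = 0.520 Mbps.
wedding highlight reel: 20.620 Mbps × 1020 s × 1.06 = 22294.3 Mb
interview recording: 11.970 Mbps × 4080 s × 1.06 = 51767.9 Mb
screen recording: 5.240 Mbps × 5100 s × 1.06 = 28327.4 Mb
product demo: 10.280 Mbps × 1320 s × 1.06 = 14383.8 Mb
lecture capture: 4.020 Mbps × 3540 s × 1.06 = 15084.6 Mb
conference talk: 3.650 Mbps × 3060 s × 1.06 = 11839.1 Mb
Total: 143697.2 Mb = 17962.2 MB.
= 17.96 GB.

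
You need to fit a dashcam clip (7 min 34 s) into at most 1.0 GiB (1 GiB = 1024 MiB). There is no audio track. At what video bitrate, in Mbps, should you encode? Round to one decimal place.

Budget: 1.0 GiB = 8589.9 Mb.
7 min 34 s = 454 s
Total bitrate budget: 8589.9 Mb / 454 s = 18.921 Mbps.

18.9 Mbps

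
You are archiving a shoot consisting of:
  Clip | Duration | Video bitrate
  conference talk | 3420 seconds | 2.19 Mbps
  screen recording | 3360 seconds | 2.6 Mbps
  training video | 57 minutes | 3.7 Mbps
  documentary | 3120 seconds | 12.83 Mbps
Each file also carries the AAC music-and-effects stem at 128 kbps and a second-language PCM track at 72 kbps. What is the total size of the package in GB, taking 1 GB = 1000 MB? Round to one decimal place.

Audio total: 128 + 72 = 200 kbps = 0.200 Mbps.
conference talk: 2.390 Mbps × 3420 s = 8173.8 Mb
screen recording: 2.800 Mbps × 3360 s = 9408.0 Mb
training video: 3.900 Mbps × 3420 s = 13338.0 Mb
documentary: 13.030 Mbps × 3120 s = 40653.6 Mb
Total: 71573.4 Mb = 8946.7 MB.
= 8.947 GB.

8.9 GB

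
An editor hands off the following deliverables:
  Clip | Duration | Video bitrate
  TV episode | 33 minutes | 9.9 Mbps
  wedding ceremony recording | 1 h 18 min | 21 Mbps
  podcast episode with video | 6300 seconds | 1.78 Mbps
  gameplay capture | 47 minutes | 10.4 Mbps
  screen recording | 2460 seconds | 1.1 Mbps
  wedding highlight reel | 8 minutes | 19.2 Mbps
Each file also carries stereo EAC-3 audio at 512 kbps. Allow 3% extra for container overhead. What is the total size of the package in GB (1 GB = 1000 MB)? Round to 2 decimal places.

Audio: 512 kbps = 0.512 Mbps.
TV episode: 10.412 Mbps × 1980 s × 1.03 = 21234.2 Mb
wedding ceremony recording: 21.512 Mbps × 4680 s × 1.03 = 103696.4 Mb
podcast episode with video: 2.292 Mbps × 6300 s × 1.03 = 14872.8 Mb
gameplay capture: 10.912 Mbps × 2820 s × 1.03 = 31695.0 Mb
screen recording: 1.612 Mbps × 2460 s × 1.03 = 4084.5 Mb
wedding highlight reel: 19.712 Mbps × 480 s × 1.03 = 9745.6 Mb
Total: 185328.6 Mb = 23166.1 MB.
= 23.17 GB.

23.17 GB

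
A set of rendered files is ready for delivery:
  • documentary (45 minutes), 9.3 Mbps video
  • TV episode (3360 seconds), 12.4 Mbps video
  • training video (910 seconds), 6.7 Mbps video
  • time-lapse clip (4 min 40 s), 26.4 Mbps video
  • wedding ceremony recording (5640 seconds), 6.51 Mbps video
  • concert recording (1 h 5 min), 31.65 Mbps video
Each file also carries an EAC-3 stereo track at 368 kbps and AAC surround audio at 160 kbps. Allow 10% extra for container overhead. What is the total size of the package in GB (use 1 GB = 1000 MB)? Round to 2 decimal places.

Audio total: 368 + 160 = 528 kbps = 0.528 Mbps.
documentary: 9.828 Mbps × 2700 s × 1.10 = 29189.2 Mb
TV episode: 12.928 Mbps × 3360 s × 1.10 = 47781.9 Mb
training video: 7.228 Mbps × 910 s × 1.10 = 7235.2 Mb
time-lapse clip: 26.928 Mbps × 280 s × 1.10 = 8293.8 Mb
wedding ceremony recording: 7.038 Mbps × 5640 s × 1.10 = 43663.8 Mb
concert recording: 32.178 Mbps × 3900 s × 1.10 = 138043.6 Mb
Total: 274207.5 Mb = 34275.9 MB.
= 34.28 GB.

34.28 GB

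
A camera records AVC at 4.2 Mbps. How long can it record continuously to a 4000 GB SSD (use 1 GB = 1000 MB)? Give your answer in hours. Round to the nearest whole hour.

2116 hours

Capacity: 4000 GB = 32,000,000 Mb.
Recording time: 32,000,000 / 4.200 = 7,619,048 s ≈ 2,116 hours.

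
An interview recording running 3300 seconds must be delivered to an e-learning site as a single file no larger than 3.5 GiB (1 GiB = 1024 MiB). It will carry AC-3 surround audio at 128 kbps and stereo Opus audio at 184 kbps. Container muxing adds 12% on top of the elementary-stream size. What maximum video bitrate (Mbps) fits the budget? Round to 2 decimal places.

7.82 Mbps

Budget: 3.5 GiB = 30064.8 Mb.
Stream payload after overhead: 30064.8 / 1.12 = 26843.5 Mb.
Total bitrate budget: 26843.5 Mb / 3300 s = 8.134 Mbps.
Audio total: 128 + 184 = 312 kbps = 0.312 Mbps.
Video: 8.134 − 0.312 = 7.822 Mbps.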